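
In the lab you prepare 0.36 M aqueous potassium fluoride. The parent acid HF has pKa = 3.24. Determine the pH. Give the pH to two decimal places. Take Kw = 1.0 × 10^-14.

pH = 8.40

F- is the conjugate base of the weak acid HF.
Ka = 10^(−3.24) = 5.75 × 10^-4
Kb = Kw/Ka = 1.0×10^-14 / 5.75 × 10^-4 = 1.74 × 10^-11
Kb = [OH-]²/(0.36 − [OH-]) = 1.74 × 10^-11
Assume [OH-] ≪ 0.36: [OH-] ≈ √(1.74 × 10^-11 × 0.36) = 2.50 × 10^-6 M
pOH = −log(2.50 × 10^-6) = 5.60; pH = 14.00 − 5.60 = 8.40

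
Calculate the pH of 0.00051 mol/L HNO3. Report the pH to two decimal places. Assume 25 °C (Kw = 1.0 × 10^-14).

pH = 3.29

HNO3 is a strong acid and dissociates completely, so [H+] = 0.00051 M.
pH = -log(0.00051) = 3.29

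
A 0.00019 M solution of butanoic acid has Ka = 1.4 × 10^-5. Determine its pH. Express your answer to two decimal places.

CH3(CH2)2COOH ⇌ CH3(CH2)2COO- + H+
From the ICE table, Ka = x²/(0.00019 − x) = 1.4 × 10^-5.
The 5% rule fails; solving x² + Ka·x − Ka·C₀ = 0 exactly:
x = [−1.4e-05 + √(1.4e-05² + 1.06e-08)]/2 = 4.50 × 10^-5 M
pH = −log[H+] = −log(4.50 × 10^-5) = 4.35

pH = 4.35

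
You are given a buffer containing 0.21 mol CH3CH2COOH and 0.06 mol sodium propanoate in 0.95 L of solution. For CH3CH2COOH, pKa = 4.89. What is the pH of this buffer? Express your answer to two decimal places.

Henderson–Hasselbalch: pH = pKa + log([CH3CH2COO-]/[CH3CH2COOH]) = 4.89 + log(0.06/0.21)
pH = 4.89 + (-0.544) = 4.35

pH = 4.35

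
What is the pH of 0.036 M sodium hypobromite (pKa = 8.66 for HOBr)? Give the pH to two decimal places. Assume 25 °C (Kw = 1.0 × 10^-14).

pH = 10.61

OBr- is the conjugate base of the weak acid HOBr.
Ka = 10^(−8.66) = 2.19 × 10^-9
Kb = Kw/Ka = 1.0×10^-14 / 2.19 × 10^-9 = 4.57 × 10^-6
Kb = x²/(0.036 − x) = 4.57 × 10^-6
Assume x ≪ 0.036: x ≈ √(4.57 × 10^-6 × 0.036) = 4.06 × 10^-4 M
Check: 1.1% ionized — well under 5%, approximation valid.
pOH = 3.39, so pH = 14.00 − pOH = 10.61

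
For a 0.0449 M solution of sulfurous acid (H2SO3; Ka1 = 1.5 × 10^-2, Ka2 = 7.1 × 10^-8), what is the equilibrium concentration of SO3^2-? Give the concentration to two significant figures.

First ionization gives [H+] ≈ [HSO3-] = 1.95 × 10^-2 M.
Second step: Ka2 = [H+][SO3^2-]/[HSO3-] ≈ [SO3^2-] (since [H+] ≈ [HSO3-]).
So [SO3^2-] ≈ Ka2.

7.1 × 10^-8 M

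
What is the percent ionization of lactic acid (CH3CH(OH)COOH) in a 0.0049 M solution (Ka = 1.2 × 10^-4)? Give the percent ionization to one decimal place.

14.5%

CH3CH(OH)COOH ⇌ CH3CH(OH)COO- + H+; let x = [H+] at equilibrium.
Ka = x²/(C₀ − x); solving the quadratic gives x = 7.09 × 10^-4 M.
% ionization = x/C₀ × 100% = 7.09 × 10^-4/0.0049 × 100% = 14.5%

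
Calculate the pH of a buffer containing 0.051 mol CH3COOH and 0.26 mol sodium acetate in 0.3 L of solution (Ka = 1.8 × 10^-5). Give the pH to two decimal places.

pH = 5.45

pKa = −log(1.8 × 10^-5) = 4.745
pH = pKa + log([A⁻]/[HA]) = 4.745 + log(0.26/0.051)
pH = 4.745 + (+0.707) = 5.45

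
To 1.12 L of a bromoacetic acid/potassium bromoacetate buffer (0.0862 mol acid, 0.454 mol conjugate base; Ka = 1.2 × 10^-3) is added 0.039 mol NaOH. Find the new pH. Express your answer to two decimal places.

After neutralization: n(BrCH2COOH) = 0.0472 mol, n(BrCH2COO-) = 0.493 mol.
pKa = −log(1.2 × 10^-3) = 2.921
Henderson–Hasselbalch with mole ratio 0.493/0.0472: pH = 2.921 + (+1.019)

pH = 3.94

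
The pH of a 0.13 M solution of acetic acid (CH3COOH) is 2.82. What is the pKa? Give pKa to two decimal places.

[H+] = 10^(-2.82) = 1.51 × 10^-3 M
At equilibrium [HA] = 0.13 − 1.51 × 10^-3 = 1.28 × 10^-1 M
Ka = [H+][A-]/[HA] = (1.51 × 10^-3)² / 1.28 × 10^-1 = 1.78 × 10^-5
pKa = -log(1.78 × 10^-5) = 4.75

pKa = 4.75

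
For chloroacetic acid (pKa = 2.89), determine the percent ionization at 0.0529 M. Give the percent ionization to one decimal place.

ClCH2COOH ⇌ ClCH2COO- + H+; let x = [H+] at equilibrium.
Ka = 10^(−2.89) = 1.29 × 10^-3
Solve x² + 0.00129x − 6.82e-05 = 0 → x = 7.64 × 10^-3 M
% ionization = x/C₀ × 100% = 7.64 × 10^-3/0.0529 × 100% = 14.4%

14.4%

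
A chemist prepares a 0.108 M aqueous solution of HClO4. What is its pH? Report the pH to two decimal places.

pH = 0.97

HClO4 is a strong acid and dissociates completely, so [H+] = 0.108 M.
pH = -log(0.108) = 0.97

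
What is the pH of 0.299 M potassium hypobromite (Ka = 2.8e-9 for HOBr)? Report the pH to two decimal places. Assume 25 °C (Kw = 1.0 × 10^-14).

OBr- is the conjugate base of the weak acid HOBr.
Kb = Kw/Ka = 1.0×10^-14 / 2.8 × 10^-9 = 3.57 × 10^-6
From the ICE table, Kb = [OH-]²/(0.299 − [OH-]) = 3.57 × 10^-6.
Since Kb ≪ C₀, [OH-] ≈ √(Kb·C₀) = 1.03 × 10^-3 M.
pOH = −log(1.03 × 10^-3) = 2.99; pH = 14.00 − 2.99 = 11.01

pH = 11.01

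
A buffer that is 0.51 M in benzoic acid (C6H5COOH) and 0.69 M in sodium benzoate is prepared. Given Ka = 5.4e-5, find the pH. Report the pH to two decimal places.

pH = 4.40

pKa = −log(5.4 × 10^-5) = 4.268
Henderson–Hasselbalch: pH = pKa + log([C6H5COO-]/[C6H5COOH]) = 4.268 + log(0.69/0.51)
pH = 4.268 + (+0.131) = 4.40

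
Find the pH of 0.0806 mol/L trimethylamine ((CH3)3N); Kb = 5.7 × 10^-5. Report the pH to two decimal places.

(CH3)3N + H2O ⇌ (CH3)3NH+ + OH-
Kb = x²/(0.0806 − x) = 5.7 × 10^-5
Assume x ≪ 0.0806: x ≈ √(5.7 × 10^-5 × 0.0806) = 2.14 × 10^-3 M
pOH = 2.67, so pH = 14.00 − pOH = 11.33

pH = 11.33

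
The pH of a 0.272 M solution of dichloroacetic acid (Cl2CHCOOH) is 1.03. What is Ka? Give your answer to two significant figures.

[H+] = 10^(-1.03) = 9.33 × 10^-2 M
At equilibrium [HA] = 0.272 − 9.33 × 10^-2 = 1.79 × 10^-1 M
Ka = [H+][A-]/[HA] = (9.33 × 10^-2)² / 1.79 × 10^-1 = 4.9 × 10^-2

Ka = 4.9 × 10^-2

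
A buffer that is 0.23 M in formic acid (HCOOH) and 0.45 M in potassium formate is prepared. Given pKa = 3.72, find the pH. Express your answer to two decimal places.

Henderson–Hasselbalch: pH = pKa + log([HCOO-]/[HCOOH]) = 3.72 + log(0.45/0.23)
pH = 3.72 + (+0.291) = 4.01

pH = 4.01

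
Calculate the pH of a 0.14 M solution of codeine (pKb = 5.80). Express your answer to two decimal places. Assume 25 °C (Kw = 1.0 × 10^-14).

pH = 10.67

C18H21NO3 + H2O ⇌ C18H22NO3+ + OH-
Kb = 10^(−5.80) = 1.58 × 10^-6
Kb = x²/(0.14 − x) = 1.58 × 10^-6
Neglecting x in the denominator: x = √(1.58 × 10^-6 × 0.14) = 4.70 × 10^-4 M
Check: 0.34% ionized — well under 5%, approximation valid.
pOH = −log(4.70 × 10^-4) = 3.33; pH = 14.00 − 3.33 = 10.67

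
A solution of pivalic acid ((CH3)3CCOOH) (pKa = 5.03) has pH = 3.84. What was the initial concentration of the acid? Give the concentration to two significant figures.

C₀ = 2.4 × 10^-3 M

[H+] = 10^(-3.84) = 1.45 × 10^-4 M = x
Ka = 10^(−5.03) = 9.33 × 10^-6
Ka = x²/(C₀ − x) ⇒ C₀ = x + x²/Ka
C₀ = 1.45 × 10^-4 + (1.45 × 10^-4)²/(9.33 × 10^-6) = 2.40 × 10^-3 M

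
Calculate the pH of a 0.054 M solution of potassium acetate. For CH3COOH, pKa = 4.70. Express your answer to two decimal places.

CH3COO- is the conjugate base of the weak acid CH3COOH.
Ka = 10^(−4.70) = 2.00 × 10^-5
Kb = Kw/Ka = 1.0×10^-14 / 2.00 × 10^-5 = 5.00 × 10^-10
Let x = [OH-] at equilibrium. Kb = x²/(0.054 − x).
Neglecting x in the denominator: x = √(5.00 × 10^-10 × 0.054) = 5.20 × 10^-6 M
pOH = −log(5.20 × 10^-6) = 5.28; pH = 14.00 − 5.28 = 8.72

pH = 8.72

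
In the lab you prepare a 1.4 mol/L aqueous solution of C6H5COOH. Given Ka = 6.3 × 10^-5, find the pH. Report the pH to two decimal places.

C6H5COOH ⇌ C6H5COO- + H+
From the ICE table, Ka = [H+]²/(1.4 − [H+]) = 6.3 × 10^-5.
Since Ka ≪ C₀, [H+] ≈ √(Ka·C₀) = 9.39 × 10^-3 M.
([H+]/C₀ = 0.67% < 5%, so the approximation holds.)
pH = −log[H+] = −log(9.39 × 10^-3) = 2.03

pH = 2.03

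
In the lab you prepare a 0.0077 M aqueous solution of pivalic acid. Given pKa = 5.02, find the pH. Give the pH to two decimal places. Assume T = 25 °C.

pH = 3.57

(CH3)3CCOOH ⇌ (CH3)3CCOO- + H+
Ka = 10^(−5.02) = 9.55 × 10^-6
Ka = x²/(0.0077 − x) = 9.55 × 10^-6
Neglecting x in the denominator: x = √(9.55 × 10^-6 × 0.0077) = 2.71 × 10^-4 M
pH = −log(2.71 × 10^-4) = 3.57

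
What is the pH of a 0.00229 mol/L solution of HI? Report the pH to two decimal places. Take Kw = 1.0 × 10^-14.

HI is a strong acid and dissociates completely, so [H+] = 0.00229 M.
pH = -log(0.00229) = 2.64

pH = 2.64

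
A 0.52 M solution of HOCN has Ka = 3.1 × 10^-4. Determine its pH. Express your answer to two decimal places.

pH = 1.90

HOCN ⇌ OCN- + H+
From the ICE table, Ka = x²/(0.52 − x) = 3.1 × 10^-4.
Assume x ≪ 0.52: x ≈ √(3.1 × 10^-4 × 0.52) = 1.27 × 10^-2 M
Check: 2.4% ionized — well under 5%, approximation valid.
pH = −log(1.27 × 10^-2) = 1.90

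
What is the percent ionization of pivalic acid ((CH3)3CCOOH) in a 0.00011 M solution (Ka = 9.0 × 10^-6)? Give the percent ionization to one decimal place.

(CH3)3CCOOH ⇌ (CH3)3CCOO- + H+; let x = [H+] at equilibrium.
Solve x² + 9e-06x − 9.9e-10 = 0 → x = 2.73 × 10^-5 M
Fraction ionized = 2.73 × 10^-5 / 0.00011 = 0.2482 → 24.8%

24.8%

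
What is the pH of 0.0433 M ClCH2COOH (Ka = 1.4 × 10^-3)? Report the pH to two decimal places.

ClCH2COOH ⇌ ClCH2COO- + H+
Ka = [H+]²/(0.0433 − [H+]) = 1.4 × 10^-3
Here C₀/Ka ≈ 30.9, so the small-[H+] approximation fails. Use the quadratic:
[H+] = [−0.0014 + √(0.0014² + 0.000242)]/2 = 7.12 × 10^-3 M
pH = −log(7.12 × 10^-3) = 2.15

pH = 2.15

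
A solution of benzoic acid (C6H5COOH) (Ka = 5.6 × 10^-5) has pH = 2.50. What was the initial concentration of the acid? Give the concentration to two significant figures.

C₀ = 1.8 × 10^-1 M

[H+] = 10^(-2.50) = 3.16 × 10^-3 M = x
Ka = x²/(C₀ − x) ⇒ C₀ = x + x²/Ka
C₀ = 3.16 × 10^-3 + (3.16 × 10^-3)²/(5.6 × 10^-5) = 1.81 × 10^-1 M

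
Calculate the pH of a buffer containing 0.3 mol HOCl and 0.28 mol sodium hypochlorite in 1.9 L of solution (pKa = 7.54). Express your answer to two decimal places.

pH = pKa + log([A⁻]/[HA]) = 7.54 + log(0.28/0.3)
pH = 7.54 + (-0.030) = 7.51

pH = 7.51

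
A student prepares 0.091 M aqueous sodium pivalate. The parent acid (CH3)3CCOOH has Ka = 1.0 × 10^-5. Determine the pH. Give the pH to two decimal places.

pH = 8.98

(CH3)3CCOO- is the conjugate base of the weak acid (CH3)3CCOOH.
Kb = Kw/Ka = 1.0×10^-14 / 1.0 × 10^-5 = 1.00 × 10^-9
Kb = [OH-]²/(0.091 − [OH-]) = 1.00 × 10^-9
Assume [OH-] ≪ 0.091: [OH-] ≈ √(1.00 × 10^-9 × 0.091) = 9.54 × 10^-6 M
pOH = 5.02, so pH = 14.00 − pOH = 8.98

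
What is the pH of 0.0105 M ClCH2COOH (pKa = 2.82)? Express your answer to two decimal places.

ClCH2COOH ⇌ ClCH2COO- + H+
Ka = 10^(−2.82) = 1.51 × 10^-3
Let x = [H+] at equilibrium. Ka = x²/(0.0105 − x).
x is not negligible relative to C₀; solve x² + 0.00151·x − 1.59e-05 = 0.
x = [−0.00151 + √(0.00151² + 6.34e-05)]/2 = 3.30 × 10^-3 M
pH = −log[H+] = −log(3.30 × 10^-3) = 2.48

pH = 2.48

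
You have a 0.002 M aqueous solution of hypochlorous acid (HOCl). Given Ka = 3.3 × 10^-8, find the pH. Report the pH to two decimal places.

pH = 5.09

HOCl ⇌ OCl- + H+
Ka = x²/(0.002 − x) = 3.3 × 10^-8
Since Ka ≪ C₀, x ≈ √(Ka·C₀) = 8.12 × 10^-6 M.
Check: 0.41% ionized — well under 5%, approximation valid.
pH = −log[H+] = −log(8.12 × 10^-6) = 5.09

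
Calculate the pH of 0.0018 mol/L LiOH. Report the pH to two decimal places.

pH = 11.26

LiOH is a strong base; [OH-] = 0.0018 M.
pOH = -log(0.0018) = 2.74
pH = 14.00 - 2.74 = 11.26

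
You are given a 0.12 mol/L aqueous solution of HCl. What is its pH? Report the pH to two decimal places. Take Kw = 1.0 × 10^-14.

pH = 0.92

HCl is a strong acid and dissociates completely, so [H+] = 0.12 M.
pH = -log(0.12) = 0.92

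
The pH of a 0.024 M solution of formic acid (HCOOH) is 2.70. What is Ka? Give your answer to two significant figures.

[H+] = 10^(-2.70) = 2.00 × 10^-3 M
At equilibrium [HA] = 0.024 − 2.00 × 10^-3 = 2.20 × 10^-2 M
Ka = [H+][A-]/[HA] = (2.00 × 10^-3)² / 2.20 × 10^-2 = 1.8 × 10^-4

Ka = 1.8 × 10^-4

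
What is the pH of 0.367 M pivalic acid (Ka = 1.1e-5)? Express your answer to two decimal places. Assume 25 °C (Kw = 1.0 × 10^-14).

pH = 2.70

(CH3)3CCOOH ⇌ (CH3)3CCOO- + H+
From the ICE table, Ka = x²/(0.367 − x) = 1.1 × 10^-5.
Neglecting x in the denominator: x = √(1.1 × 10^-5 × 0.367) = 2.01 × 10^-3 M
Check: 0.55% ionized — well under 5%, approximation valid.
pH = −log[H+] = −log(2.01 × 10^-3) = 2.70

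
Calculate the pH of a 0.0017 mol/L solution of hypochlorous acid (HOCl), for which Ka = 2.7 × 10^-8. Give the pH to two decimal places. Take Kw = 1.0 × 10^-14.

HOCl ⇌ OCl- + H+
From the ICE table, Ka = x²/(0.0017 − x) = 2.7 × 10^-8.
Assume x ≪ 0.0017: x ≈ √(2.7 × 10^-8 × 0.0017) = 6.77 × 10^-6 M
(x/C₀ = 0.4% < 5%, so the approximation holds.)
pH = −log(6.77 × 10^-6) = 5.17

pH = 5.17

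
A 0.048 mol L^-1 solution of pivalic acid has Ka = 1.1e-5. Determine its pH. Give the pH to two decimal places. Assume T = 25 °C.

(CH3)3CCOOH ⇌ (CH3)3CCOO- + H+
Ka = x²/(0.048 − x) = 1.1 × 10^-5
Since Ka ≪ C₀, x ≈ √(Ka·C₀) = 7.27 × 10^-4 M.
pH = −log[H+] = −log(7.27 × 10^-4) = 3.14

pH = 3.14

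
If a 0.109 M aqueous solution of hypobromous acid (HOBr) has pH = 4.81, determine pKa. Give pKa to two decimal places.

[H+] = 10^(-4.81) = 1.55 × 10^-5 M
At equilibrium [HA] = 0.109 − 1.55 × 10^-5 = 1.09 × 10^-1 M
Ka = [H+][A-]/[HA] = (1.55 × 10^-5)² / 1.09 × 10^-1 = 2.20 × 10^-9
pKa = -log(2.20 × 10^-9) = 8.66

pKa = 8.66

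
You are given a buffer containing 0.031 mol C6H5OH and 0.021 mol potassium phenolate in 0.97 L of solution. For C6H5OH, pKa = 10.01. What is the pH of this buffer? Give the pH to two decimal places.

Using pH = pKa + log([base]/[acid]) with [base]/[acid] = 0.021/0.031:
pH = 10.01 + (-0.169) = 9.84

pH = 9.84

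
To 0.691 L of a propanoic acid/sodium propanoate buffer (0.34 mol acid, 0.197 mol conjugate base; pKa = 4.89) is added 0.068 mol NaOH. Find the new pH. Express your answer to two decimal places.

After neutralization: n(CH3CH2COOH) = 0.272 mol, n(CH3CH2COO-) = 0.265 mol.
Henderson–Hasselbalch with mole ratio 0.265/0.272: pH = 4.89 + (-0.011)

pH = 4.88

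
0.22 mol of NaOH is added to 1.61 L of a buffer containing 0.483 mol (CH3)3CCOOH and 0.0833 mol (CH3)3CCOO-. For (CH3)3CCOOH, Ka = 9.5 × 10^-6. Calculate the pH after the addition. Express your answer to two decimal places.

pH = 5.08

OH- converts (CH3)3CCOOH to (CH3)3CCOO-: (CH3)3CCOOH → 0.263 mol, (CH3)3CCOO- → 0.303 mol.
pKa = −log(9.5 × 10^-6) = 5.022
Henderson–Hasselbalch with mole ratio 0.303/0.263: pH = 5.022 + (+0.061)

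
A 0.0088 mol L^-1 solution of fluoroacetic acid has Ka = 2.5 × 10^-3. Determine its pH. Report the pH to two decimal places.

FCH2COOH ⇌ FCH2COO- + H+
Ka = [H+]²/(0.0088 − [H+]) = 2.5 × 10^-3
[H+] is not negligible relative to C₀; solve [H+]² + 0.0025·[H+] − 2.2e-05 = 0.
[H+] = [−0.0025 + √(0.0025² + 8.8e-05)]/2 = 3.60 × 10^-3 M
pH = −log(3.60 × 10^-3) = 2.44

pH = 2.44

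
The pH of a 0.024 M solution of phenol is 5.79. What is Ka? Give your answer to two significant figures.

[H+] = 10^(-5.79) = 1.62 × 10^-6 M
At equilibrium [HA] = 0.024 − 1.62 × 10^-6 = 2.40 × 10^-2 M
Ka = [H+][A-]/[HA] = (1.62 × 10^-6)² / 2.40 × 10^-2 = 1.1 × 10^-10

Ka = 1.1 × 10^-10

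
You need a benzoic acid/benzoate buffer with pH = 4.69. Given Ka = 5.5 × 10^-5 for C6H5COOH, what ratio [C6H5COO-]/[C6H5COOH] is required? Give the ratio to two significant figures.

pKa = -log(5.5 × 10^-5) = 4.260
pH = pKa + log(r) ⇒ log(r) = 4.69 − 4.260 = +0.430
r = [C6H5COO-]/[C6H5COOH] = 10^(+0.430) = 2.69

ratio = 2.7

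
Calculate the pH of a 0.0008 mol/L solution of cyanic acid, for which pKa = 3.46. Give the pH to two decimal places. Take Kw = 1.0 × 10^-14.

HOCN ⇌ OCN- + H+
Ka = 10^(−3.46) = 3.47 × 10^-4
From the ICE table, Ka = x²/(0.0008 − x) = 3.47 × 10^-4.
x is not negligible relative to C₀; solve x² + 0.000347·x − 2.78e-07 = 0.
x = [−0.000347 + √(0.000347² + 1.11e-06)]/2 = 3.81 × 10^-4 M
pH = −log[H+] = −log(3.81 × 10^-4) = 3.42

pH = 3.42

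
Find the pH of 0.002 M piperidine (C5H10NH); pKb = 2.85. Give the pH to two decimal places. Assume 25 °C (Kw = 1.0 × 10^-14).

C5H10NH + H2O ⇌ C5H10NH2+ + OH-
Kb = 10^(−2.85) = 1.41 × 10^-3
Kb = [OH-]²/(0.002 − [OH-]) = 1.41 × 10^-3
The 5% rule fails; solving [OH-]² + Kb·[OH-] − Kb·C₀ = 0 exactly:
[OH-] = (−Kb + √(Kb² + 4·Kb·C₀))/2 = 1.12 × 10^-3 M
pOH = −log(1.12 × 10^-3) = 2.95; pH = 14.00 − 2.95 = 11.05

pH = 11.05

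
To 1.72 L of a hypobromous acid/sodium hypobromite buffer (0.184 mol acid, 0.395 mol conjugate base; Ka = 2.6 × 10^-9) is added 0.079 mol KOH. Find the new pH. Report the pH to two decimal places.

pH = 9.24

OH- converts HOBr to OBr-: HOBr → 0.105 mol, OBr- → 0.474 mol.
pKa = −log(2.6 × 10^-9) = 8.585
pH = pKa + log([A⁻]/[HA]) = 8.585 + log(0.474/0.105) = 8.585 +0.655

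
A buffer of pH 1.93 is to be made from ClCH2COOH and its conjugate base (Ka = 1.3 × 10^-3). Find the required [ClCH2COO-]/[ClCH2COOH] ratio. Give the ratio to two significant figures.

ratio = 0.11

pKa = -log(1.3 × 10^-3) = 2.886
pH = pKa + log(r) ⇒ log(r) = 1.93 − 2.886 = -0.956
r = [ClCH2COO-]/[ClCH2COOH] = 10^(-0.956) = 0.111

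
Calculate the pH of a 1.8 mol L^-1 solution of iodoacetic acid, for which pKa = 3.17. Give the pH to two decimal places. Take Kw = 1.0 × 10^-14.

ICH2COOH ⇌ ICH2COO- + H+
Ka = 10^(−3.17) = 6.76 × 10^-4
From the ICE table, Ka = [H+]²/(1.8 − [H+]) = 6.76 × 10^-4.
Assume [H+] ≪ 1.8: [H+] ≈ √(6.76 × 10^-4 × 1.8) = 3.49 × 10^-2 M
([H+]/C₀ = 1.9% < 5%, so the approximation holds.)
pH = −log[H+] = −log(3.49 × 10^-2) = 1.46

pH = 1.46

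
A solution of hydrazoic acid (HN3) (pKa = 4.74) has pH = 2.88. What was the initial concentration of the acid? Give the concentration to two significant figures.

[H+] = 10^(-2.88) = 1.32 × 10^-3 M = x
Ka = 10^(−4.74) = 1.82 × 10^-5
Ka = x²/(C₀ − x) ⇒ C₀ = x + x²/Ka
C₀ = 1.32 × 10^-3 + (1.32 × 10^-3)²/(1.82 × 10^-5) = 9.71 × 10^-2 M

C₀ = 9.7 × 10^-2 M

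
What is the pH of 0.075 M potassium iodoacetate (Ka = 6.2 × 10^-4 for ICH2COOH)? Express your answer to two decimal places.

ICH2COO- is the conjugate base of the weak acid ICH2COOH.
Kb = Kw/Ka = 1.0×10^-14 / 6.2 × 10^-4 = 1.61 × 10^-11
Kb = x²/(0.075 − x) = 1.61 × 10^-11
Since Kb ≪ C₀, x ≈ √(Kb·C₀) = 1.10 × 10^-6 M.
pOH = −log(1.10 × 10^-6) = 5.96; pH = 14.00 − 5.96 = 8.04

pH = 8.04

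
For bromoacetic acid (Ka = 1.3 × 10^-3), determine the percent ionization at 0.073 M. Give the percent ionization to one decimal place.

12.5%

BrCH2COOH ⇌ BrCH2COO- + H+; let x = [H+] at equilibrium.
Solve x² + 0.0013x − 9.49e-05 = 0 → x = 9.11 × 10^-3 M
Fraction ionized = 9.11 × 10^-3 / 0.073 = 0.1248 → 12.5%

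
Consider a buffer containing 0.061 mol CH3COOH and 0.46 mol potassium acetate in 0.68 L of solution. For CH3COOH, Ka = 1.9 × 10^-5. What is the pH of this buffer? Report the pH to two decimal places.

pKa = −log(1.9 × 10^-5) = 4.721
Using pH = pKa + log([base]/[acid]) with [base]/[acid] = 0.46/0.061:
pH = 4.721 + (+0.877) = 5.60

pH = 5.60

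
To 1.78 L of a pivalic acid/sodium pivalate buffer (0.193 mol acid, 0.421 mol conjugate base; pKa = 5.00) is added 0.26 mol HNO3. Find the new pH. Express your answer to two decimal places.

pH = 4.55

Added H+ converts (CH3)3CCOO- to (CH3)3CCOOH: (CH3)3CCOOH → 0.453 mol, (CH3)3CCOO- → 0.161 mol.
pH = pKa + log([A⁻]/[HA]) = 5.00 + log(0.161/0.453) = 5.00 -0.449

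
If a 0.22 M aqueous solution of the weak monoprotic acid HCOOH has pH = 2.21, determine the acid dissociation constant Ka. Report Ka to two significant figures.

[H+] = 10^(-2.21) = 6.17 × 10^-3 M
At equilibrium [HA] = 0.22 − 6.17 × 10^-3 = 2.14 × 10^-1 M
Ka = [H+][A-]/[HA] = (6.17 × 10^-3)² / 2.14 × 10^-1 = 1.8 × 10^-4

Ka = 1.8 × 10^-4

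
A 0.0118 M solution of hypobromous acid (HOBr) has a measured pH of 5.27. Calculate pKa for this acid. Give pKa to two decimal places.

pKa = 8.61

[H+] = 10^(-5.27) = 5.37 × 10^-6 M
At equilibrium [HA] = 0.0118 − 5.37 × 10^-6 = 1.18 × 10^-2 M
Ka = [H+][A-]/[HA] = (5.37 × 10^-6)² / 1.18 × 10^-2 = 2.44 × 10^-9
pKa = -log(2.44 × 10^-9) = 8.61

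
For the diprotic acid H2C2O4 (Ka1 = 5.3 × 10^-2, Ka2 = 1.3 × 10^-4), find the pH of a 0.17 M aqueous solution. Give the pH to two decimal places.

Ka1 ≫ Ka2, so treat the first dissociation as the only significant source of H+.
Ka1 = x²/(0.17 − x) = 5.3 × 10^-2
Solving the quadratic: x = (−Ka1 + √(Ka1² + 4·Ka1·C₀))/2 = 7.21 × 10^-2 M
pH = −log(7.21 × 10^-2) = 1.14

pH = 1.14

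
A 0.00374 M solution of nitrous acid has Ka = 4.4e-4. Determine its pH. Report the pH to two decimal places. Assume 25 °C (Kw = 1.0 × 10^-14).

HNO2 ⇌ NO2- + H+
From the ICE table, Ka = [H+]²/(0.00374 − [H+]) = 4.4 × 10^-4.
Here C₀/Ka ≈ 8.5, so the small-[H+] approximation fails. Use the quadratic:
[H+] = (−Ka + √(Ka² + 4·Ka·C₀))/2 = 1.08 × 10^-3 M
pH = −log[H+] = −log(1.08 × 10^-3) = 2.97

pH = 2.97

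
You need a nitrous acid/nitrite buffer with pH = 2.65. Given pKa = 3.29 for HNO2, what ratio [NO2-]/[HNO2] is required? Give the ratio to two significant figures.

pH = pKa + log(r) ⇒ log(r) = 2.65 − 3.29 = -0.64
r = [NO2-]/[HNO2] = 10^(-0.64) = 0.229

ratio = 0.23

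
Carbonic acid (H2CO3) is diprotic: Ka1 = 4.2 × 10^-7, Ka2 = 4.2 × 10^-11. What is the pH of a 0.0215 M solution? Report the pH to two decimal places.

Since Ka1 ≫ Ka2, the first ionization dominates [H+].
Ka1 = x²/(0.0215 − x) = 4.2 × 10^-7
x ≈ √(4.2 × 10^-7 × 0.0215) = 9.50 × 10^-5 M
pH = −log(9.50 × 10^-5) = 4.02

pH = 4.02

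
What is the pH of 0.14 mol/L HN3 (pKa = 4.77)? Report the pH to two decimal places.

HN3 ⇌ N3- + H+
Ka = 10^(−4.77) = 1.70 × 10^-5
Let x = [H+] at equilibrium. Ka = x²/(0.14 − x).
Since Ka ≪ C₀, x ≈ √(Ka·C₀) = 1.54 × 10^-3 M.
(x/C₀ = 1.1% < 5%, so the approximation holds.)
pH = −log[H+] = −log(1.54 × 10^-3) = 2.81

pH = 2.81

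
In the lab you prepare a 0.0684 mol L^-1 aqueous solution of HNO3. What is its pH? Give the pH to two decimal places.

pH = 1.16

HNO3 is a strong acid and dissociates completely, so [H+] = 0.0684 M.
pH = -log(0.0684) = 1.16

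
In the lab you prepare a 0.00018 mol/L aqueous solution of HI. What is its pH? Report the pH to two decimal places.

pH = 3.74

HI is a strong acid and dissociates completely, so [H+] = 0.00018 M.
pH = -log(0.00018) = 3.74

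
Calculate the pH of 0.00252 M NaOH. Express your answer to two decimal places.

NaOH is a strong base; [OH-] = 0.00252 M.
pOH = -log(0.00252) = 2.60
pH = 14.00 - 2.60 = 11.40

pH = 11.40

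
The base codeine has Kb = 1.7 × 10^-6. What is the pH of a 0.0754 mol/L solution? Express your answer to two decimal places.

C18H21NO3 + H2O ⇌ C18H22NO3+ + OH-
From the ICE table, Kb = x²/(0.0754 − x) = 1.7 × 10^-6.
Since Kb ≪ C₀, x ≈ √(Kb·C₀) = 3.58 × 10^-4 M.
Check: 0.47% ionized — well under 5%, approximation valid.
pOH = 3.45, so pH = 14.00 − pOH = 10.55

pH = 10.55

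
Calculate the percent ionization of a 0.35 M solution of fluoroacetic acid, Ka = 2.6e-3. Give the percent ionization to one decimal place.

8.3%

FCH2COOH ⇌ FCH2COO- + H+; let x = [H+] at equilibrium.
Solve x² + 0.0026x − 0.00091 = 0 → x = 2.89 × 10^-2 M
% ionization = x/C₀ × 100% = 2.89 × 10^-2/0.35 × 100% = 8.3%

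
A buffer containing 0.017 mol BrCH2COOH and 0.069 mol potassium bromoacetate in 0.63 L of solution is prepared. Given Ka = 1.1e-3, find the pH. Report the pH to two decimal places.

pH = 3.57

pKa = −log(1.1 × 10^-3) = 2.959
Henderson–Hasselbalch: pH = pKa + log([BrCH2COO-]/[BrCH2COOH]) = 2.959 + log(0.069/0.017)
pH = 2.959 + (+0.608) = 3.57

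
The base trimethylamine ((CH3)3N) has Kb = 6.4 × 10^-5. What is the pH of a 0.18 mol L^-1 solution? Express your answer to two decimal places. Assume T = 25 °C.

pH = 11.53

(CH3)3N + H2O ⇌ (CH3)3NH+ + OH-
From the ICE table, Kb = [OH-]²/(0.18 − [OH-]) = 6.4 × 10^-5.
Neglecting [OH-] in the denominator: [OH-] = √(6.4 × 10^-5 × 0.18) = 3.39 × 10^-3 M
pOH = 2.47, so pH = 14.00 − pOH = 11.53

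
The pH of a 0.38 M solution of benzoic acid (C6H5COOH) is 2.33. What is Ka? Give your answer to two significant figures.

Ka = 5.8 × 10^-5

[H+] = 10^(-2.33) = 4.68 × 10^-3 M
At equilibrium [HA] = 0.38 − 4.68 × 10^-3 = 3.75 × 10^-1 M
Ka = [H+][A-]/[HA] = (4.68 × 10^-3)² / 3.75 × 10^-1 = 5.8 × 10^-5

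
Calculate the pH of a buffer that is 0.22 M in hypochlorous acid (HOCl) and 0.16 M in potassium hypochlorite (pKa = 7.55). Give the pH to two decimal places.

pH = 7.41

Henderson–Hasselbalch: pH = pKa + log([OCl-]/[HOCl]) = 7.55 + log(0.16/0.22)
pH = 7.55 + (-0.138) = 7.41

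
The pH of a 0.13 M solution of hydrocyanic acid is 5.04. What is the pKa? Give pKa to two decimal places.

pKa = 9.19

[H+] = 10^(-5.04) = 9.12 × 10^-6 M
At equilibrium [HA] = 0.13 − 9.12 × 10^-6 = 1.30 × 10^-1 M
Ka = [H+][A-]/[HA] = (9.12 × 10^-6)² / 1.30 × 10^-1 = 6.40 × 10^-10
pKa = -log(6.40 × 10^-10) = 9.19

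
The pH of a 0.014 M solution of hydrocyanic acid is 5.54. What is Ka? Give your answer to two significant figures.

Ka = 5.9 × 10^-10

[H+] = 10^(-5.54) = 2.88 × 10^-6 M
At equilibrium [HA] = 0.014 − 2.88 × 10^-6 = 1.40 × 10^-2 M
Ka = [H+][A-]/[HA] = (2.88 × 10^-6)² / 1.40 × 10^-2 = 5.9 × 10^-10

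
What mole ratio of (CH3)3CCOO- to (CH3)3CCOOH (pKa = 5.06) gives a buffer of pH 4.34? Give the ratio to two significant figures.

pH = pKa + log(r) ⇒ log(r) = 4.34 − 5.06 = -0.72
r = [(CH3)3CCOO-]/[(CH3)3CCOOH] = 10^(-0.72) = 0.191

ratio = 0.19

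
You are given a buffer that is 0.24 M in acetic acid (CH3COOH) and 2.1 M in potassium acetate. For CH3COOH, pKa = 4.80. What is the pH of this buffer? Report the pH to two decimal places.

pH = 5.74

Using pH = pKa + log([base]/[acid]) with [base]/[acid] = 2.1/0.24:
pH = 4.80 + (+0.942) = 5.74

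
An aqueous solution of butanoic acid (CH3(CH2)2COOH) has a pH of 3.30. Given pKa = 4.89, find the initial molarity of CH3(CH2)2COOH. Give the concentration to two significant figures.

[H+] = 10^(-3.30) = 5.01 × 10^-4 M = x
Ka = 10^(−4.89) = 1.29 × 10^-5
Ka = x²/(C₀ − x) ⇒ C₀ = x + x²/Ka
C₀ = 5.01 × 10^-4 + (5.01 × 10^-4)²/(1.29 × 10^-5) = 2.00 × 10^-2 M

C₀ = 2.0 × 10^-2 M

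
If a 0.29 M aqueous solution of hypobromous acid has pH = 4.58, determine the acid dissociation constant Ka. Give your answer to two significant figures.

Ka = 2.4 × 10^-9

[H+] = 10^(-4.58) = 2.63 × 10^-5 M
At equilibrium [HA] = 0.29 − 2.63 × 10^-5 = 2.90 × 10^-1 M
Ka = [H+][A-]/[HA] = (2.63 × 10^-5)² / 2.90 × 10^-1 = 2.4 × 10^-9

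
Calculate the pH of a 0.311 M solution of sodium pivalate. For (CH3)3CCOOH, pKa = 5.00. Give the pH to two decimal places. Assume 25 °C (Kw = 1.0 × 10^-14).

pH = 9.25

(CH3)3CCOO- is the conjugate base of the weak acid (CH3)3CCOOH.
Ka = 10^(−5.00) = 1.00 × 10^-5
Kb = Kw/Ka = 1.0×10^-14 / 1.00 × 10^-5 = 1.00 × 10^-9
From the ICE table, Kb = [OH-]²/(0.311 − [OH-]) = 1.00 × 10^-9.
Since Kb ≪ C₀, [OH-] ≈ √(Kb·C₀) = 1.76 × 10^-5 M.
pOH = 4.75, so pH = 14.00 − pOH = 9.25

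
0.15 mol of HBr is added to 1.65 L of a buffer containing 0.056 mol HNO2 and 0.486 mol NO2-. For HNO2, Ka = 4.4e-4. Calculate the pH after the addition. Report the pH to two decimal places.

pH = 3.57

Added H+ converts NO2- to HNO2: HNO2 → 0.206 mol, NO2- → 0.336 mol.
pKa = −log(4.4 × 10^-4) = 3.357
pH = pKa + log(n_NO2-/n_HNO2) = 3.357 + log(0.336/0.206) = 3.357 + (+0.212)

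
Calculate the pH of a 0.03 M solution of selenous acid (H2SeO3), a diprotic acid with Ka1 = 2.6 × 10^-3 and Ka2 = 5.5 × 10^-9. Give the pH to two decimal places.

pH = 2.12

Ka1 ≫ Ka2, so treat the first dissociation as the only significant source of H+.
Ka1 = x²/(0.03 − x) = 2.6 × 10^-3
Solving the quadratic: x = (−Ka1 + √(Ka1² + 4·Ka1·C₀))/2 = 7.63 × 10^-3 M
pH = −log(7.63 × 10^-3) = 2.12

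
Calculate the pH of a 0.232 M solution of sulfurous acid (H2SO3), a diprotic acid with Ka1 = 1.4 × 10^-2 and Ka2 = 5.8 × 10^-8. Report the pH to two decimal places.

pH = 1.30

Ka1 ≫ Ka2, so treat the first dissociation as the only significant source of H+.
Ka1 = x²/(0.232 − x) = 1.4 × 10^-2
Solving the quadratic: x = (−Ka1 + √(Ka1² + 4·Ka1·C₀))/2 = 5.04 × 10^-2 M
pH = −log(5.04 × 10^-2) = 1.30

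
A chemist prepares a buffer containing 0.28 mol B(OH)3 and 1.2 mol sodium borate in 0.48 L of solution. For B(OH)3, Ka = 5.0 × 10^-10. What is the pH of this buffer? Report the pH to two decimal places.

pKa = −log(5.0 × 10^-10) = 9.301
pH = pKa + log([A⁻]/[HA]) = 9.301 + log(1.2/0.28)
pH = 9.301 + (+0.632) = 9.93

pH = 9.93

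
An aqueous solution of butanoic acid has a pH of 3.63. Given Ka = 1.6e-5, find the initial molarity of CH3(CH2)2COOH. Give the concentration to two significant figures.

[H+] = 10^(-3.63) = 2.34 × 10^-4 M = x
Ka = x²/(C₀ − x) ⇒ C₀ = x + x²/Ka
C₀ = 2.34 × 10^-4 + (2.34 × 10^-4)²/(1.6 × 10^-5) = 3.66 × 10^-3 M

C₀ = 3.7 × 10^-3 M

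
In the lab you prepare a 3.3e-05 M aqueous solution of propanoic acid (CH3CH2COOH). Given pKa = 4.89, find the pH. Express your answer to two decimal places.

CH3CH2COOH ⇌ CH3CH2COO- + H+
Ka = 10^(−4.89) = 1.29 × 10^-5
Let x = [H+] at equilibrium. Ka = x²/(3.3e-05 − x).
x is not negligible relative to C₀; solve x² + 1.29e-05·x − 4.26e-10 = 0.
x = (−Ka + √(Ka² + 4·Ka·C₀))/2 = 1.52 × 10^-5 M
pH = −log[H+] = −log(1.52 × 10^-5) = 4.82

pH = 4.82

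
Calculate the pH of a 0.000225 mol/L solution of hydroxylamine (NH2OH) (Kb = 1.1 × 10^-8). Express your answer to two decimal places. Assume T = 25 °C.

NH2OH + H2O ⇌ NH3OH+ + OH-
Kb = [OH-]²/(0.000225 − [OH-]) = 1.1 × 10^-8
Since Kb ≪ C₀, [OH-] ≈ √(Kb·C₀) = 1.57 × 10^-6 M.
pOH = 5.80, so pH = 14.00 − pOH = 8.20

pH = 8.20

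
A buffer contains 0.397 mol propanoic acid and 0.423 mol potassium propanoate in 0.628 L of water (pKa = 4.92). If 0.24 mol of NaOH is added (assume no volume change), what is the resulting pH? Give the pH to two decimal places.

pH = 5.55

OH- converts CH3CH2COOH to CH3CH2COO-: CH3CH2COOH → 0.157 mol, CH3CH2COO- → 0.663 mol.
pH = pKa + log(n_CH3CH2COO-/n_CH3CH2COOH) = 4.92 + log(0.663/0.157) = 4.92 + (+0.626)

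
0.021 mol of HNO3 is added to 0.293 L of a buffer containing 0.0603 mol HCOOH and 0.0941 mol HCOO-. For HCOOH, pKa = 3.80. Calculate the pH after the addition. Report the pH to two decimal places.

Added H+ converts HCOO- to HCOOH: HCOOH → 0.0813 mol, HCOO- → 0.0731 mol.
pH = pKa + log([A⁻]/[HA]) = 3.80 + log(0.0731/0.0813) = 3.80 -0.046

pH = 3.75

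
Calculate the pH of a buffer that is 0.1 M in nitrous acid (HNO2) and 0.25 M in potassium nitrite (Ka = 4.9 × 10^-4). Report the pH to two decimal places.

pH = 3.71

pKa = −log(4.9 × 10^-4) = 3.310
Using pH = pKa + log([base]/[acid]) with [base]/[acid] = 0.25/0.1:
pH = 3.310 + (+0.398) = 3.71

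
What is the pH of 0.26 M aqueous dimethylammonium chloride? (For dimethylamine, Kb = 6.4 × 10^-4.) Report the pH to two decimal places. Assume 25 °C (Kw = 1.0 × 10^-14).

(CH3)2NH2+ is the conjugate acid of the weak base (CH3)2NH.
Ka = Kw/Kb = 1.0×10^-14 / 6.4 × 10^-4 = 1.56 × 10^-11
Ka = [H+]²/(0.26 − [H+]) = 1.56 × 10^-11
Assume [H+] ≪ 0.26: [H+] ≈ √(1.56 × 10^-11 × 0.26) = 2.01 × 10^-6 M
Check: 0.00077% ionized — well under 5%, approximation valid.
pH = −log(2.01 × 10^-6) = 5.70

pH = 5.70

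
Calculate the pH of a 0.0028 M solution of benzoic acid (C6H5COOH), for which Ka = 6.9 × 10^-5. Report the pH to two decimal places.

C6H5COOH ⇌ C6H5COO- + H+
From the ICE table, Ka = [H+]²/(0.0028 − [H+]) = 6.9 × 10^-5.
[H+] is not negligible relative to C₀; solve [H+]² + 6.9e-05·[H+] − 1.93e-07 = 0.
[H+] = [−6.9e-05 + √(6.9e-05² + 7.73e-07)]/2 = 4.06 × 10^-4 M
pH = −log[H+] = −log(4.06 × 10^-4) = 3.39

pH = 3.39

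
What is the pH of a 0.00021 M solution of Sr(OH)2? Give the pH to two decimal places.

pH = 10.62

Sr(OH)2 is a strong base (each formula unit releases 2 OH-); [OH-] = 0.00042 M.
pOH = -log(0.00042) = 3.38
pH = 14.00 - 3.38 = 10.62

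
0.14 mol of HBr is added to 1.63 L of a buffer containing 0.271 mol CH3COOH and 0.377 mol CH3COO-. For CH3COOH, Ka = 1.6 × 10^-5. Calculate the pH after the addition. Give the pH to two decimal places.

After neutralization: n(CH3COOH) = 0.411 mol, n(CH3COO-) = 0.237 mol.
pKa = −log(1.6 × 10^-5) = 4.796
Henderson–Hasselbalch with mole ratio 0.237/0.411: pH = 4.796 + (-0.239)

pH = 4.56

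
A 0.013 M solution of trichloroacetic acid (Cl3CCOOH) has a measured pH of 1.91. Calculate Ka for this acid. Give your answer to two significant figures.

[H+] = 10^(-1.91) = 1.23 × 10^-2 M
At equilibrium [HA] = 0.013 − 1.23 × 10^-2 = 7.00 × 10^-4 M
Ka = [H+][A-]/[HA] = (1.23 × 10^-2)² / 7.00 × 10^-4 = 2.2 × 10^-1

Ka = 2.2 × 10^-1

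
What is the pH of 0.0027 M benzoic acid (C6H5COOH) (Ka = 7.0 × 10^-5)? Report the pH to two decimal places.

C6H5COOH ⇌ C6H5COO- + H+
From the ICE table, Ka = x²/(0.0027 − x) = 7.0 × 10^-5.
The 5% rule fails; solving x² + Ka·x − Ka·C₀ = 0 exactly:
x = [−7e-05 + √(7e-05² + 7.56e-07)]/2 = 4.01 × 10^-4 M
pH = −log[H+] = −log(4.01 × 10^-4) = 3.40

pH = 3.40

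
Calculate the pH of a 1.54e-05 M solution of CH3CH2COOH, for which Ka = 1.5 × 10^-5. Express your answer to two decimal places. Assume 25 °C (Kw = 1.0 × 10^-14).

pH = 5.02

CH3CH2COOH ⇌ CH3CH2COO- + H+
Let x = [H+] at equilibrium. Ka = x²/(1.54e-05 − x).
Here C₀/Ka ≈ 1.03, so the small-x approximation fails. Use the quadratic:
x = (−Ka + √(Ka² + 4·Ka·C₀))/2 = 9.45 × 10^-6 M
pH = −log(9.45 × 10^-6) = 5.02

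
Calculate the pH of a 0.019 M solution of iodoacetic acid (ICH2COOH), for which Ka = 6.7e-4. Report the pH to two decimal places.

ICH2COOH ⇌ ICH2COO- + H+
From the ICE table, Ka = x²/(0.019 − x) = 6.7 × 10^-4.
The 5% rule fails; solving x² + Ka·x − Ka·C₀ = 0 exactly:
x = [−0.00067 + √(0.00067² + 5.09e-05)]/2 = 3.25 × 10^-3 M
pH = −log(3.25 × 10^-3) = 2.49

pH = 2.49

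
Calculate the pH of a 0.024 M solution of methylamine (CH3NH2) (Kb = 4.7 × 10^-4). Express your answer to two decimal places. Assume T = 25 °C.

CH3NH2 + H2O ⇌ CH3NH3+ + OH-
From the ICE table, Kb = [OH-]²/(0.024 − [OH-]) = 4.7 × 10^-4.
Here C₀/Kb ≈ 51.1, so the small-[OH-] approximation fails. Use the quadratic:
[OH-] = (−Kb + √(Kb² + 4·Kb·C₀))/2 = 3.13 × 10^-3 M
pOH = 2.50, so pH = 14.00 − pOH = 11.50

pH = 11.50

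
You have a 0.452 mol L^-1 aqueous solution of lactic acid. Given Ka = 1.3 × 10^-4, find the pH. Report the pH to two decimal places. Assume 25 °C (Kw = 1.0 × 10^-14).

pH = 2.12

CH3CH(OH)COOH ⇌ CH3CH(OH)COO- + H+
From the ICE table, Ka = x²/(0.452 − x) = 1.3 × 10^-4.
Since Ka ≪ C₀, x ≈ √(Ka·C₀) = 7.67 × 10^-3 M.
pH = −log[H+] = −log(7.67 × 10^-3) = 2.12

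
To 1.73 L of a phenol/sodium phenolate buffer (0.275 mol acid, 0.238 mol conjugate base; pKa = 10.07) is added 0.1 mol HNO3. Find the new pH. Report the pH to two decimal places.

pH = 9.64

After neutralization: n(C6H5OH) = 0.375 mol, n(C6H5O-) = 0.138 mol.
pH = pKa + log([A⁻]/[HA]) = 10.07 + log(0.138/0.375) = 10.07 -0.434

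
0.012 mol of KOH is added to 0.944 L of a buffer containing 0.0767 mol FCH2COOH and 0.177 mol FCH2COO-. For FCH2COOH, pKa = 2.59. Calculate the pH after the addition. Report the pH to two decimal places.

pH = 3.06

OH- converts FCH2COOH to FCH2COO-: FCH2COOH → 0.0647 mol, FCH2COO- → 0.189 mol.
pH = pKa + log(n_FCH2COO-/n_FCH2COOH) = 2.59 + log(0.189/0.0647) = 2.59 + (+0.466)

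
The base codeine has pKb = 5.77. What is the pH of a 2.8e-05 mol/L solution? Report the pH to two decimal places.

C18H21NO3 + H2O ⇌ C18H22NO3+ + OH-
Kb = 10^(−5.77) = 1.70 × 10^-6
From the ICE table, Kb = [OH-]²/(2.8e-05 − [OH-]) = 1.70 × 10^-6.
Here C₀/Kb ≈ 16.5, so the small-[OH-] approximation fails. Use the quadratic:
[OH-] = (−Kb + √(Kb² + 4·Kb·C₀))/2 = 6.10 × 10^-6 M
pOH = 5.21, so pH = 14.00 − pOH = 8.79

pH = 8.79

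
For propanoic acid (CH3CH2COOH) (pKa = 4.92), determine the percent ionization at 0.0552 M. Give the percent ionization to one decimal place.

1.5%

CH3CH2COOH ⇌ CH3CH2COO- + H+; let x = [H+] at equilibrium.
Ka = 10^(−4.92) = 1.20 × 10^-5
x ≈ √(Ka·C₀) = √(1.20 × 10^-5 × 0.0552) = 8.14 × 10^-4 M
% ionization = x/C₀ × 100% = 8.14 × 10^-4/0.0552 × 100% = 1.5%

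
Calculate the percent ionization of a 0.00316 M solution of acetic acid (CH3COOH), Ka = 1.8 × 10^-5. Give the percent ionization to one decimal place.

CH3COOH ⇌ CH3COO- + H+; let x = [H+] at equilibrium.
Ka = x²/(C₀ − x); solving the quadratic gives x = 2.30 × 10^-4 M.
Fraction ionized = 2.30 × 10^-4 / 0.00316 = 0.0728 → 7.3%

7.3%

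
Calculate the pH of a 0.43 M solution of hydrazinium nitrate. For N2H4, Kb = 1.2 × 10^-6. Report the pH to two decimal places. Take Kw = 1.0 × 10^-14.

N2H5+ is the conjugate acid of the weak base N2H4.
Ka = Kw/Kb = 1.0×10^-14 / 1.2 × 10^-6 = 8.33 × 10^-9
Ka = [H+]²/(0.43 − [H+]) = 8.33 × 10^-9
Assume [H+] ≪ 0.43: [H+] ≈ √(8.33 × 10^-9 × 0.43) = 5.98 × 10^-5 M
pH = −log[H+] = −log(5.98 × 10^-5) = 4.22

pH = 4.22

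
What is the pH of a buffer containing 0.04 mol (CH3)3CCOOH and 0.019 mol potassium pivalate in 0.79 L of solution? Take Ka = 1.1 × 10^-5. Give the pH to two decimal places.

pH = 4.64

pKa = −log(1.1 × 10^-5) = 4.959
pH = pKa + log([A⁻]/[HA]) = 4.959 + log(0.019/0.04)
pH = 4.959 + (-0.323) = 4.64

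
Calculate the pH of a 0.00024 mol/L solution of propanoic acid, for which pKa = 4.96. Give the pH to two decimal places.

CH3CH2COOH ⇌ CH3CH2COO- + H+
Ka = 10^(−4.96) = 1.10 × 10^-5
Ka = [H+]²/(0.00024 − [H+]) = 1.10 × 10^-5
The 5% rule fails; solving [H+]² + Ka·[H+] − Ka·C₀ = 0 exactly:
[H+] = [−1.1e-05 + √(1.1e-05² + 1.06e-08)]/2 = 4.62 × 10^-5 M
pH = −log(4.62 × 10^-5) = 4.34

pH = 4.34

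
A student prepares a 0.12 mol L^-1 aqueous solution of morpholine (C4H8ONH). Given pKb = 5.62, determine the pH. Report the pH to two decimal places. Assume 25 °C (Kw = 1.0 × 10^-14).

C4H8ONH + H2O ⇌ C4H8ONH2+ + OH-
Kb = 10^(−5.62) = 2.40 × 10^-6
From the ICE table, Kb = [OH-]²/(0.12 − [OH-]) = 2.40 × 10^-6.
Neglecting [OH-] in the denominator: [OH-] = √(2.40 × 10^-6 × 0.12) = 5.37 × 10^-4 M
pOH = 3.27, so pH = 14.00 − pOH = 10.73

pH = 10.73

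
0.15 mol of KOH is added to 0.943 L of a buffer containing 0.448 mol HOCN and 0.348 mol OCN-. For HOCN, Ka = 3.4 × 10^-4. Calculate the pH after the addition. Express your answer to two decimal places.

OH- converts HOCN to OCN-: HOCN → 0.298 mol, OCN- → 0.498 mol.
pKa = −log(3.4 × 10^-4) = 3.469
pH = pKa + log([A⁻]/[HA]) = 3.469 + log(0.498/0.298) = 3.469 +0.223

pH = 3.69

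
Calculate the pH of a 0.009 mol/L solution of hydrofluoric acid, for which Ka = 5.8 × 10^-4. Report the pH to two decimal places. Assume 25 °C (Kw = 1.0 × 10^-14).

pH = 2.70

HF ⇌ F- + H+
From the ICE table, Ka = [H+]²/(0.009 − [H+]) = 5.8 × 10^-4.
The 5% rule fails; solving [H+]² + Ka·[H+] − Ka·C₀ = 0 exactly:
[H+] = [−0.00058 + √(0.00058² + 2.09e-05)]/2 = 2.01 × 10^-3 M
pH = −log(2.01 × 10^-3) = 2.70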